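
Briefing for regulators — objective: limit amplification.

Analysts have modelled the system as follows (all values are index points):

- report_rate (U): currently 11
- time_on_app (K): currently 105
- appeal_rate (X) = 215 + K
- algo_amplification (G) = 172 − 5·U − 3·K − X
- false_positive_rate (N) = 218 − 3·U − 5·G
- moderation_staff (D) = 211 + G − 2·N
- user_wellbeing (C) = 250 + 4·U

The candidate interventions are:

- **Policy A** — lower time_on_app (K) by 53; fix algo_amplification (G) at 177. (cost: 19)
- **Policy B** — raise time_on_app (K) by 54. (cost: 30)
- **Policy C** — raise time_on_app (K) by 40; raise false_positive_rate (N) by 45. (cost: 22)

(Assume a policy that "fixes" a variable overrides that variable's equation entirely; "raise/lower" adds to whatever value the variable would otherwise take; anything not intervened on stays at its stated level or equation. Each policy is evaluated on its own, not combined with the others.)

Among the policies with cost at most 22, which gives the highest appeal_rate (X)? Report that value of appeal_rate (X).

360

Policy A (K − 53, G := 177):
  K = 105 − 53 = 52
  X = 215 + 52 = 267
Policy C (K + 40, N + 45):
  K = 105 + 40 = 145
  X = 215 + 145 = 360
Comparing — Policy A: X=267, Policy C: X=360. Highest is 360 (Policy C).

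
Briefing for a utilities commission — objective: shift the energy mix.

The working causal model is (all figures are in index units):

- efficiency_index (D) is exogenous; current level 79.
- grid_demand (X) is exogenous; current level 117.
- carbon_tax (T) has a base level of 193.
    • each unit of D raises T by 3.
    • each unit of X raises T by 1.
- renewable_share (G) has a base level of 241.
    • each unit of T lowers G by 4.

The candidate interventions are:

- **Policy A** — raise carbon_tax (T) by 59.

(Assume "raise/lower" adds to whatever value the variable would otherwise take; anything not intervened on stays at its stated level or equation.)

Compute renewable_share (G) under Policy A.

-2183

Policy A (T + 59):
  D = 79
  X = 117
  T = 193 + 3·79 + 117 (+59 from intervention) = 606
  G = 241 − 4·606 = -2183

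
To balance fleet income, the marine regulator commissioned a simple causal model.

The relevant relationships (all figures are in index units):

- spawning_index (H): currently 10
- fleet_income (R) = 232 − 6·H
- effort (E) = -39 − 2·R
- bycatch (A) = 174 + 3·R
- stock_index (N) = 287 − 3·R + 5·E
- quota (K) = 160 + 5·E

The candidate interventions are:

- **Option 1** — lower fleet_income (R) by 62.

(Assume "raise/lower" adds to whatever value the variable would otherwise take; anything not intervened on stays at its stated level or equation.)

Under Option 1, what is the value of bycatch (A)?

Option 1 (R − 62):
  H = 10
  R = 232 − 6·10 (−62 from intervention) = 110
  A = 174 + 3·110 = 504

504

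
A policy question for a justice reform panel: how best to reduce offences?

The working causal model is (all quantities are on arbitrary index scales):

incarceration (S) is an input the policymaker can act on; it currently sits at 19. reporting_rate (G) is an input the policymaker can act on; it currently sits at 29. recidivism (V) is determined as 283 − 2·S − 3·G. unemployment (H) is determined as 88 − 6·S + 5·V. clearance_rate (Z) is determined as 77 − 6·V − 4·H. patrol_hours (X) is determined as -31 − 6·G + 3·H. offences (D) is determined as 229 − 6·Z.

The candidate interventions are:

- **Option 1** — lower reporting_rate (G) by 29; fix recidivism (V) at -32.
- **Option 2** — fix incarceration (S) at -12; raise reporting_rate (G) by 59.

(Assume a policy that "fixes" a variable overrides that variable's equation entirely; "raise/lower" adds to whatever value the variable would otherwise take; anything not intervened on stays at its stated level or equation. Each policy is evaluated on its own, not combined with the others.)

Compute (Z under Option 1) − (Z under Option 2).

2694

Option 1 (G − 29, V := -32):
  S = 19
  G = 29 − 29 = 0
  V = -32
  H = 88 − 6·19 + 5·(-32) = -186
  Z = 77 − 6·(-32) − 4·(-186) = 1013
Option 2 (S := -12, G + 59):
  S = -12
  G = 29 + 59 = 88
  V = 283 − 2·(-12) − 3·88 = 43
  H = 88 − 6·(-12) + 5·43 = 375
  Z = 77 − 6·43 − 4·375 = -1681
Z: 1013 − (-1681) = 2694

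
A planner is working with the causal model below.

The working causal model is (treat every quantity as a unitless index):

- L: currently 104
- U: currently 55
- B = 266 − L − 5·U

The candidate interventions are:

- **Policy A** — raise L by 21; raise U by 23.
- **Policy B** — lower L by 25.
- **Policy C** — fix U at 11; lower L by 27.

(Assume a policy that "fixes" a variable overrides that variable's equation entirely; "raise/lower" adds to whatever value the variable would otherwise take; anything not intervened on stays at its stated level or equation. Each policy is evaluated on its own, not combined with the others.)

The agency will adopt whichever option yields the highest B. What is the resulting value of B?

134

Policy A (L + 21, U + 23):
  L = 104 + 21 = 125
  U = 55 + 23 = 78
  B = 266 − 125 − 5·78 = -249
Policy B (L − 25):
  L = 104 − 25 = 79
  U = 55
  B = 266 − 79 − 5·55 = -88
Policy C (U := 11, L − 27):
  L = 104 − 27 = 77
  U = 11
  B = 266 − 77 − 5·11 = 134
Comparing — Policy A: B=-249, Policy B: B=-88, Policy C: B=134. Highest is 134 (Policy C).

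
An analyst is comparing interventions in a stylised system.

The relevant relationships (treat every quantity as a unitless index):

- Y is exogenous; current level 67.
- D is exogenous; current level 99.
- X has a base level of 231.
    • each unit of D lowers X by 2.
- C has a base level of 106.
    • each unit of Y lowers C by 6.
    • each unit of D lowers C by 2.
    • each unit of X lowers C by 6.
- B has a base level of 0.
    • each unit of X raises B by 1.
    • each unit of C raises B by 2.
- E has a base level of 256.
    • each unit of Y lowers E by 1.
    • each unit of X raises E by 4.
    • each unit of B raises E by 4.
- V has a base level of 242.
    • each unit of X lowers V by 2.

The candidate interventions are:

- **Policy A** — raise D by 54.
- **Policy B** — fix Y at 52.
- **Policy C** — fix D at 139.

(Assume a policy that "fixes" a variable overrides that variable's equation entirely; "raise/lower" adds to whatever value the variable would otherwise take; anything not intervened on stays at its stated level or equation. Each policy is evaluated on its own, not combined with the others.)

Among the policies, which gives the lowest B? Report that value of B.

-1171

Policy A (D + 54):
  Y = 67
  D = 99 + 54 = 153
  X = 231 − 2·153 = -75
  C = 106 − 6·67 − 2·153 − 6·(-75) = -152
  B = 0 + (-75) + 2·(-152) = -379
Policy B (Y := 52):
  Y = 52
  D = 99
  X = 231 − 2·99 = 33
  C = 106 − 6·52 − 2·99 − 6·33 = -602
  B = 0 + 33 + 2·(-602) = -1171
Policy C (D := 139):
  Y = 67
  D = 139
  X = 231 − 2·139 = -47
  C = 106 − 6·67 − 2·139 − 6·(-47) = -292
  B = 0 + (-47) + 2·(-292) = -631
Comparing — Policy A: B=-379, Policy B: B=-1171, Policy C: B=-631. Lowest is -1171 (Policy B).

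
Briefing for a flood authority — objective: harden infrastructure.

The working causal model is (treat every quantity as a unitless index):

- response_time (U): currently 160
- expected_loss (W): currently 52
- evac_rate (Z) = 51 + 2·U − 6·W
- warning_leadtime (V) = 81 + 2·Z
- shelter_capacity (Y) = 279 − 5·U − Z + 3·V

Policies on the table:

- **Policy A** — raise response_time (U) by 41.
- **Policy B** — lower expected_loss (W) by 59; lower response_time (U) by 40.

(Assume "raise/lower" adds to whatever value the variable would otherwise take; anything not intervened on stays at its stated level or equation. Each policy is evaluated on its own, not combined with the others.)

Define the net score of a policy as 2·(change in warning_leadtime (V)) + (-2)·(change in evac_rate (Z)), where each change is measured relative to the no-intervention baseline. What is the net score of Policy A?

164

Baseline:
  U = 160
  W = 52
  Z = 51 + 2·160 − 6·52 = 59
  V = 81 + 2·59 = 199
Policy A (U + 41):
  U = 160 + 41 = 201
  W = 52
  Z = 51 + 2·201 − 6·52 = 141
  V = 81 + 2·141 = 363
ΔV = 363 − 199 = 164; ΔZ = 141 − 59 = 82
Score = 2·164 + (-2)·82 = 164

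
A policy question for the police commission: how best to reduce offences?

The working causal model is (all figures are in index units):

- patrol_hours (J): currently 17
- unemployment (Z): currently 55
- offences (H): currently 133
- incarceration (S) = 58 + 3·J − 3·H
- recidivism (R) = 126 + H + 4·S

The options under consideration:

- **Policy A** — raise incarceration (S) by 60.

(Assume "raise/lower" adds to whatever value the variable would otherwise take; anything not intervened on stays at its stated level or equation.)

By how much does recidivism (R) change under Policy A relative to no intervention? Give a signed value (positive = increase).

Baseline:
  J = 17
  H = 133
  S = 58 + 3·17 − 3·133 = -290
  R = 126 + 133 + 4·(-290) = -901
Policy A (S + 60):
  J = 17
  H = 133
  S = 58 + 3·17 − 3·133 (+60 from intervention) = -230
  R = 126 + 133 + 4·(-230) = -661
Change in R: -661 − (-901) = 240

240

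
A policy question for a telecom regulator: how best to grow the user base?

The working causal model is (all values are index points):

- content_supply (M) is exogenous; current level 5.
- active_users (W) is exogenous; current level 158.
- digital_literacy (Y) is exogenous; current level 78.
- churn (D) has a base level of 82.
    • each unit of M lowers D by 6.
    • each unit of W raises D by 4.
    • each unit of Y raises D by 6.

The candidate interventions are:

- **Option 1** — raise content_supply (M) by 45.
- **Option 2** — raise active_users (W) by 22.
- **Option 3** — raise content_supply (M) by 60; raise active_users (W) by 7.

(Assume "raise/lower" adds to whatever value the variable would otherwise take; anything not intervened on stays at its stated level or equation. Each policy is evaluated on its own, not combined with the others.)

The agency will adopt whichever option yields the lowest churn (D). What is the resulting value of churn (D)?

820

Option 1 (M + 45):
  M = 5 + 45 = 50
  W = 158
  Y = 78
  D = 82 − 6·50 + 4·158 + 6·78 = 882
Option 2 (W + 22):
  M = 5
  W = 158 + 22 = 180
  Y = 78
  D = 82 − 6·5 + 4·180 + 6·78 = 1240
Option 3 (M + 60, W + 7):
  M = 5 + 60 = 65
  W = 158 + 7 = 165
  Y = 78
  D = 82 − 6·65 + 4·165 + 6·78 = 820
Comparing — Option 1: D=882, Option 2: D=1240, Option 3: D=820. Lowest is 820 (Option 3).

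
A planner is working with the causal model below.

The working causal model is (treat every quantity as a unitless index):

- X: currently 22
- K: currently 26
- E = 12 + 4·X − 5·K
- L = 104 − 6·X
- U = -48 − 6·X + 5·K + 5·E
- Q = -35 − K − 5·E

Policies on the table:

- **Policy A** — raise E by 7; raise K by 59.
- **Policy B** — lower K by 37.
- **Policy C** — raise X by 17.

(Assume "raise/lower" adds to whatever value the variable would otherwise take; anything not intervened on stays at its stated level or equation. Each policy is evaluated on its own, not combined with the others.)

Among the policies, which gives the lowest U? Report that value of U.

Policy A (E + 7, K + 59):
  X = 22
  K = 26 + 59 = 85
  E = 12 + 4·22 − 5·85 (+7 from intervention) = -318
  U = -48 − 6·22 + 5·85 + 5·(-318) = -1345
Policy B (K − 37):
  X = 22
  K = 26 − 37 = -11
  E = 12 + 4·22 − 5·(-11) = 155
  U = -48 − 6·22 + 5·(-11) + 5·155 = 540
Policy C (X + 17):
  X = 22 + 17 = 39
  K = 26
  E = 12 + 4·39 − 5·26 = 38
  U = -48 − 6·39 + 5·26 + 5·38 = 38
Comparing — Policy A: U=-1345, Policy B: U=540, Policy C: U=38. Lowest is -1345 (Policy A).

-1345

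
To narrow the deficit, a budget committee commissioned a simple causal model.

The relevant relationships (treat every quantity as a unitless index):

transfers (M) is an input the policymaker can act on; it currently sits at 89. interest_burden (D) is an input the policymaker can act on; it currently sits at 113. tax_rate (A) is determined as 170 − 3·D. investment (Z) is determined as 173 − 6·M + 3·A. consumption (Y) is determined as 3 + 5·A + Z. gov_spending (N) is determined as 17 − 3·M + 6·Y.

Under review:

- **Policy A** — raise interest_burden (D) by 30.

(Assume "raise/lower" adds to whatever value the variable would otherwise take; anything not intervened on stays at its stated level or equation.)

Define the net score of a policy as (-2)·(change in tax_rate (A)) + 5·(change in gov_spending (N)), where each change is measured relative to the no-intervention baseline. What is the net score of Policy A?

Baseline:
  M = 89
  D = 113
  A = 170 − 3·113 = -169
  Z = 173 − 6·89 + 3·(-169) = -868
  Y = 3 + 5·(-169) + (-868) = -1710
  N = 17 − 3·89 + 6·(-1710) = -10510
Policy A (D + 30):
  M = 89
  D = 113 + 30 = 143
  A = 170 − 3·143 = -259
  Z = 173 − 6·89 + 3·(-259) = -1138
  Y = 3 + 5·(-259) + (-1138) = -2430
  N = 17 − 3·89 + 6·(-2430) = -14830
ΔA = -259 − (-169) = -90; ΔN = -14830 − (-10510) = -4320
Score = (-2)·(-90) + 5·(-4320) = -21420

-21420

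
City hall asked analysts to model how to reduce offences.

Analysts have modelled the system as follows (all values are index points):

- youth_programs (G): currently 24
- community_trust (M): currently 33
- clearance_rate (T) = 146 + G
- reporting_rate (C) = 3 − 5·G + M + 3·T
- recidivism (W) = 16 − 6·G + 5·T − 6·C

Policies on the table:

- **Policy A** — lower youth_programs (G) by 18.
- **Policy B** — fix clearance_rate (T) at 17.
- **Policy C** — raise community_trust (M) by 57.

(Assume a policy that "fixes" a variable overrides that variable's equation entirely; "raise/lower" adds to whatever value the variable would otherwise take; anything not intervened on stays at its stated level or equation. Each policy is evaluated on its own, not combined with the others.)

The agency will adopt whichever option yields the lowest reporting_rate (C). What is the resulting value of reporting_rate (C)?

Policy A (G − 18):
  G = 24 − 18 = 6
  M = 33
  T = 146 + 6 = 152
  C = 3 − 5·6 + 33 + 3·152 = 462
Policy B (T := 17):
  G = 24
  M = 33
  T = 17
  C = 3 − 5·24 + 33 + 3·17 = -33
Policy C (M + 57):
  G = 24
  M = 33 + 57 = 90
  T = 146 + 24 = 170
  C = 3 − 5·24 + 90 + 3·170 = 483
Comparing — Policy A: C=462, Policy B: C=-33, Policy C: C=483. Lowest is -33 (Policy B).

-33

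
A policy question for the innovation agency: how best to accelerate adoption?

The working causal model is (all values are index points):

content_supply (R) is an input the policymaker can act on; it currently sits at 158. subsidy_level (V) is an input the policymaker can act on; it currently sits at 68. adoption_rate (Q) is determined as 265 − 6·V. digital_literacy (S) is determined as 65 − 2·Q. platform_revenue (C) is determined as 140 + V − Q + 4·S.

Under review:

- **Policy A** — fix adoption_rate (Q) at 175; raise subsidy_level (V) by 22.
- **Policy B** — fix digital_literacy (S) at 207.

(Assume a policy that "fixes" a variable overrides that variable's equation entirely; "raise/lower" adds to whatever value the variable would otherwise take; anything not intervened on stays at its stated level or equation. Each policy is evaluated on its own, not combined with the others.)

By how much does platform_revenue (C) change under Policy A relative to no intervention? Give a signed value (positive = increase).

-2840

Baseline:
  V = 68
  Q = 265 − 6·68 = -143
  S = 65 − 2·(-143) = 351
  C = 140 + 68 − (-143) + 4·351 = 1755
Policy A (Q := 175, V + 22):
  V = 68 + 22 = 90
  Q = 175
  S = 65 − 2·175 = -285
  C = 140 + 90 − 175 + 4·(-285) = -1085
Change in C: -1085 − 1755 = -2840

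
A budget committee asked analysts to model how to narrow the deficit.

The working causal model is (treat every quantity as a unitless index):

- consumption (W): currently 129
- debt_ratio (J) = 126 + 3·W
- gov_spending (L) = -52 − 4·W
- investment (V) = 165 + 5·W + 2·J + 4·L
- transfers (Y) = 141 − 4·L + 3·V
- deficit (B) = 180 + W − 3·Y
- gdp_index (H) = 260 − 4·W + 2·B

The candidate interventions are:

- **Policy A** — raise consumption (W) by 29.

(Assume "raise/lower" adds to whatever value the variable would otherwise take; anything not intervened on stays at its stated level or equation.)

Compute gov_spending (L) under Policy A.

Policy A (W + 29):
  W = 129 + 29 = 158
  L = -52 − 4·158 = -684

-684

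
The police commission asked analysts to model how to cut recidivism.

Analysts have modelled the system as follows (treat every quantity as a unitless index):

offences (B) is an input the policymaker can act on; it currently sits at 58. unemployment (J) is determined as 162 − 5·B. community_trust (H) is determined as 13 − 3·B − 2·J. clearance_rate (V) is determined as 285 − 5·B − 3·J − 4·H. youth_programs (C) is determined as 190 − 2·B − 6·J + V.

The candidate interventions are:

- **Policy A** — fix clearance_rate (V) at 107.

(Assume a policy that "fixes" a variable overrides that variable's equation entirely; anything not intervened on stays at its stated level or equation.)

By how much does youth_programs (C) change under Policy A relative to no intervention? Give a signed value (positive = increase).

Baseline:
  B = 58
  J = 162 − 5·58 = -128
  H = 13 − 3·58 − 2·(-128) = 95
  V = 285 − 5·58 − 3·(-128) − 4·95 = -1
  C = 190 − 2·58 − 6·(-128) + (-1) = 841
Policy A (V := 107):
  B = 58
  J = 162 − 5·58 = -128
  H = 13 − 3·58 − 2·(-128) = 95
  V = 107
  C = 190 − 2·58 − 6·(-128) + 107 = 949
Change in C: 949 − 841 = 108

108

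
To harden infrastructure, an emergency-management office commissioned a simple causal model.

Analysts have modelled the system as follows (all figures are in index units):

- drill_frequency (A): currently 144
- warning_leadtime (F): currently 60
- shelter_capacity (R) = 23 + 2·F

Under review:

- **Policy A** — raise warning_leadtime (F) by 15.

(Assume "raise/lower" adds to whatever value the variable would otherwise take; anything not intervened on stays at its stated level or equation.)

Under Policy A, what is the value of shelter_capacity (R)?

Policy A (F + 15):
  F = 60 + 15 = 75
  R = 23 + 2·75 = 173

173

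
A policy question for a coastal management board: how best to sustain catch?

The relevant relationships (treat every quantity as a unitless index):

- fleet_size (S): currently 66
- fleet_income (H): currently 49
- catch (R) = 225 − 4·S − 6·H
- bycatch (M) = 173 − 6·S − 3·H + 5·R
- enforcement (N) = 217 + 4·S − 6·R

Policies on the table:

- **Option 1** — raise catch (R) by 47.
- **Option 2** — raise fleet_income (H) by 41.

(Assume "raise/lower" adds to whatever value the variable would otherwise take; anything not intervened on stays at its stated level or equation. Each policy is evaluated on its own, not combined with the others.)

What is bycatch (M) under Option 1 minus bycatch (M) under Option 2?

1588

Option 1 (R + 47):
  S = 66
  H = 49
  R = 225 − 4·66 − 6·49 (+47 from intervention) = -286
  M = 173 − 6·66 − 3·49 + 5·(-286) = -1800
Option 2 (H + 41):
  S = 66
  H = 49 + 41 = 90
  R = 225 − 4·66 − 6·90 = -579
  M = 173 − 6·66 − 3·90 + 5·(-579) = -3388
M: -1800 − (-3388) = 1588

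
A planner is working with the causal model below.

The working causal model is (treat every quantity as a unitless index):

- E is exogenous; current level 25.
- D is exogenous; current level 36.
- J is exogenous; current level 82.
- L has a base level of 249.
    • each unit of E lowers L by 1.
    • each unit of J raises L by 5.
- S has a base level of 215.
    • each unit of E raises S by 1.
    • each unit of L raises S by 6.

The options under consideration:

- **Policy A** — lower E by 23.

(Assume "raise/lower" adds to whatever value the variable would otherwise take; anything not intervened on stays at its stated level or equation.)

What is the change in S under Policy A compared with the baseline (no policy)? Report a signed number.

Baseline:
  E = 25
  J = 82
  L = 249 − 25 + 5·82 = 634
  S = 215 + 25 + 6·634 = 4044
Policy A (E − 23):
  E = 25 − 23 = 2
  J = 82
  L = 249 − 2 + 5·82 = 657
  S = 215 + 2 + 6·657 = 4159
Change in S: 4159 − 4044 = 115

115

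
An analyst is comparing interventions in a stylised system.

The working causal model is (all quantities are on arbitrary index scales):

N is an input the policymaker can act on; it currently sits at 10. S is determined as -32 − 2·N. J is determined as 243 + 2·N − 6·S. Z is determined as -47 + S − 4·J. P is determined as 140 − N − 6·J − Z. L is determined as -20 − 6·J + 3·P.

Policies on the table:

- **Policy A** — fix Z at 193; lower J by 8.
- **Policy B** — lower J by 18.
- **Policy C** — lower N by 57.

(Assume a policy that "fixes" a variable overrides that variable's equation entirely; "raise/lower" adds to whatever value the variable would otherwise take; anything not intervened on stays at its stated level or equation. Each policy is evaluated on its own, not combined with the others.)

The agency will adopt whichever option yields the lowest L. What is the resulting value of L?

Policy A (Z := 193, J − 8):
  N = 10
  S = -32 − 2·10 = -52
  J = 243 + 2·10 − 6·(-52) (−8 from intervention) = 567
  Z = 193
  P = 140 − 10 − 6·567 − 193 = -3465
  L = -20 − 6·567 + 3·(-3465) = -13817
Policy B (J − 18):
  N = 10
  S = -32 − 2·10 = -52
  J = 243 + 2·10 − 6·(-52) (−18 from intervention) = 557
  Z = -47 + (-52) − 4·557 = -2327
  P = 140 − 10 − 6·557 − (-2327) = -885
  L = -20 − 6·557 + 3·(-885) = -6017
Policy C (N − 57):
  N = 10 − 57 = -47
  S = -32 − 2·(-47) = 62
  J = 243 + 2·(-47) − 6·62 = -223
  Z = -47 + 62 − 4·(-223) = 907
  P = 140 − (-47) − 6·(-223) − 907 = 618
  L = -20 − 6·(-223) + 3·618 = 3172
Comparing — Policy A: L=-13817, Policy B: L=-6017, Policy C: L=3172. Lowest is -13817 (Policy A).

-13817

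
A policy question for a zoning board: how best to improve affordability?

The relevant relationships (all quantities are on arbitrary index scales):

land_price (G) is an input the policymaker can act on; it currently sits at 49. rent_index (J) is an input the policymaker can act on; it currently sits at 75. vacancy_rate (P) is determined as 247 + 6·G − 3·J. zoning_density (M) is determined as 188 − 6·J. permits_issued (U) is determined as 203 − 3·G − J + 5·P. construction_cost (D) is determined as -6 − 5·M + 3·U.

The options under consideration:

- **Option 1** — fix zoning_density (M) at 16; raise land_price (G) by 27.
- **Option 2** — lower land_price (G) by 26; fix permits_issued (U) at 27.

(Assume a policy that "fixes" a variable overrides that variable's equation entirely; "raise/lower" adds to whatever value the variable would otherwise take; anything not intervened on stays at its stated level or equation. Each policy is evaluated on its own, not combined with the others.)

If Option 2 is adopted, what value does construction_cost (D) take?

Option 2 (G − 26, U := 27):
  G = 49 − 26 = 23
  J = 75
  P = 247 + 6·23 − 3·75 = 160
  M = 188 − 6·75 = -262
  U = 27
  D = -6 − 5·(-262) + 3·27 = 1385

1385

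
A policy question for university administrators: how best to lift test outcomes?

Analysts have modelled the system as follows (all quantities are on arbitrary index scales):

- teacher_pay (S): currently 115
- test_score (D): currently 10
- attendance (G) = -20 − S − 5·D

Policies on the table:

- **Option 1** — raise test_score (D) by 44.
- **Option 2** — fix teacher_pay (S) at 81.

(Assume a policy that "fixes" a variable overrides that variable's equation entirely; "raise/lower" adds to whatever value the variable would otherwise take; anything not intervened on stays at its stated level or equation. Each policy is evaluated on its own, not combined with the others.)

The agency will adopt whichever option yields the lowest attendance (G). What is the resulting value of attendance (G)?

-405

Option 1 (D + 44):
  S = 115
  D = 10 + 44 = 54
  G = -20 − 115 − 5·54 = -405
Option 2 (S := 81):
  S = 81
  D = 10
  G = -20 − 81 − 5·10 = -151
Comparing — Option 1: G=-405, Option 2: G=-151. Lowest is -405 (Option 1).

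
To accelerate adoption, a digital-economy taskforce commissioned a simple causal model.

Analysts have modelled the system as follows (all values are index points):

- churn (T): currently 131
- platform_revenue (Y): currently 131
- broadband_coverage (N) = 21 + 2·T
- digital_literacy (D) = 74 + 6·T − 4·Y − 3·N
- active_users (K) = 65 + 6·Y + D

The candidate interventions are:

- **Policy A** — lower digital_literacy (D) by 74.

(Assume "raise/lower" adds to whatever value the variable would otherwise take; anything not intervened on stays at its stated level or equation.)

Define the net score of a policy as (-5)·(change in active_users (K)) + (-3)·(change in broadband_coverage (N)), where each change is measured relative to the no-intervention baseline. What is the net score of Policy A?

Baseline:
  T = 131
  Y = 131
  N = 21 + 2·131 = 283
  D = 74 + 6·131 − 4·131 − 3·283 = -513
  K = 65 + 6·131 + (-513) = 338
Policy A (D − 74):
  T = 131
  Y = 131
  N = 21 + 2·131 = 283
  D = 74 + 6·131 − 4·131 − 3·283 (−74 from intervention) = -587
  K = 65 + 6·131 + (-587) = 264
ΔK = 264 − 338 = -74; ΔN = 283 − 283 = 0
Score = (-5)·(-74) + (-3)·0 = 370

370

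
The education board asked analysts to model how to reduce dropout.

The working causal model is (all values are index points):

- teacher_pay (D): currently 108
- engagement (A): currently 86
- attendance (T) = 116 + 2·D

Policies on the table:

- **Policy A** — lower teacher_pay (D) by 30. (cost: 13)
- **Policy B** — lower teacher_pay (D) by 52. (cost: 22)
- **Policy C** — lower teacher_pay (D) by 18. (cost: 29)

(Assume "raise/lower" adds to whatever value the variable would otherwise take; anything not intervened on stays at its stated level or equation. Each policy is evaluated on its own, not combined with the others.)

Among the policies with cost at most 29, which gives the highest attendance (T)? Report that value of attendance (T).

296

Policy A (D − 30):
  D = 108 − 30 = 78
  T = 116 + 2·78 = 272
Policy B (D − 52):
  D = 108 − 52 = 56
  T = 116 + 2·56 = 228
Policy C (D − 18):
  D = 108 − 18 = 90
  T = 116 + 2·90 = 296
Comparing — Policy A: T=272, Policy B: T=228, Policy C: T=296. Highest is 296 (Policy C).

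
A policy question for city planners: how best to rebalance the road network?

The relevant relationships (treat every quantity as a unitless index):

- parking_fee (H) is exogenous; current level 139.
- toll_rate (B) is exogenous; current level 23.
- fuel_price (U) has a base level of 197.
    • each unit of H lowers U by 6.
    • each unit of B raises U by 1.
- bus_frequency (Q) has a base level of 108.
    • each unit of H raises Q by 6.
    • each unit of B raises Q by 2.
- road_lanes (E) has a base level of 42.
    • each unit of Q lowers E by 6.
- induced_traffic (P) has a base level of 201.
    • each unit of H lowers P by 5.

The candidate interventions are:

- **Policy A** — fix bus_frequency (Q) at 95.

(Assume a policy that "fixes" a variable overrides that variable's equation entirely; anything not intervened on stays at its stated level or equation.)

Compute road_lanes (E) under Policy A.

Policy A (Q := 95):
  H = 139
  B = 23
  Q = 95
  E = 42 − 6·95 = -528

-528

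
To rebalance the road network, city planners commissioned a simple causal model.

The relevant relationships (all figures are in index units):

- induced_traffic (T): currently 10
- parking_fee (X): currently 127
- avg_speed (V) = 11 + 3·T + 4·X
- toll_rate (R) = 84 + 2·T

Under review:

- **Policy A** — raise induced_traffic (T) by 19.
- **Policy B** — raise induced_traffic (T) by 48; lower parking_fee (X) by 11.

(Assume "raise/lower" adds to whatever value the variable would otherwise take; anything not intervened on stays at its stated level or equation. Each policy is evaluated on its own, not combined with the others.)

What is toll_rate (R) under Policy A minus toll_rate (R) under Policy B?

-58

Policy A (T + 19):
  T = 10 + 19 = 29
  R = 84 + 2·29 = 142
Policy B (T + 48, X − 11):
  T = 10 + 48 = 58
  R = 84 + 2·58 = 200
R: 142 − 200 = -58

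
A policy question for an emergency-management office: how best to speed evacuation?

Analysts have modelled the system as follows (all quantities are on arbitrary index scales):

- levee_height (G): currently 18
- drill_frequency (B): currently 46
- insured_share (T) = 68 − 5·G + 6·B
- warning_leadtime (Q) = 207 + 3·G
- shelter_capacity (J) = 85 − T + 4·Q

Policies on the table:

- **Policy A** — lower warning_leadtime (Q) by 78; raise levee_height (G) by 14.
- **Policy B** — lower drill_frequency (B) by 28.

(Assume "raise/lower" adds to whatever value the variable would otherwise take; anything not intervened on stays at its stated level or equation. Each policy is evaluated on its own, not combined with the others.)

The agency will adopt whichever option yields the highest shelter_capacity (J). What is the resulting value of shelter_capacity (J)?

1043

Policy A (Q − 78, G + 14):
  G = 18 + 14 = 32
  B = 46
  T = 68 − 5·32 + 6·46 = 184
  Q = 207 + 3·32 (−78 from intervention) = 225
  J = 85 − 184 + 4·225 = 801
Policy B (B − 28):
  G = 18
  B = 46 − 28 = 18
  T = 68 − 5·18 + 6·18 = 86
  Q = 207 + 3·18 = 261
  J = 85 − 86 + 4·261 = 1043
Comparing — Policy A: J=801, Policy B: J=1043. Highest is 1043 (Policy B).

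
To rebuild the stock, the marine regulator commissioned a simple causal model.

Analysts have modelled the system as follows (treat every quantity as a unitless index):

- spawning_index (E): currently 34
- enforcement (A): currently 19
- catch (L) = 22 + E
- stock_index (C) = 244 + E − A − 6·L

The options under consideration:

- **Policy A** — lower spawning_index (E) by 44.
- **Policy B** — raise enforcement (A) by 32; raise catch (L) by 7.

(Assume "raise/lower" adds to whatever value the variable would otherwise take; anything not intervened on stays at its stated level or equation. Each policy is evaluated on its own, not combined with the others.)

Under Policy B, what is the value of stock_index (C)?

-151

Policy B (A + 32, L + 7):
  E = 34
  A = 19 + 32 = 51
  L = 22 + 34 (+7 from intervention) = 63
  C = 244 + 34 − 51 − 6·63 = -151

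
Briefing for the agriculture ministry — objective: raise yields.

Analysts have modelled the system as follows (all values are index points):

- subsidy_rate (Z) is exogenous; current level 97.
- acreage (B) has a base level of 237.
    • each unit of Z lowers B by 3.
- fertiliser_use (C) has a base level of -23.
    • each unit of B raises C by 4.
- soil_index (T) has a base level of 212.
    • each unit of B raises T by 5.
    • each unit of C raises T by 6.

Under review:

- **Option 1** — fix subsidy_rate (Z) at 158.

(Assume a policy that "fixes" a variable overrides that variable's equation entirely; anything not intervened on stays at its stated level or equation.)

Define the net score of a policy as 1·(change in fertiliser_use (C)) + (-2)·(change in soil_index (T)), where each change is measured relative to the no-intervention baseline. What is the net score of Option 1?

Baseline:
  Z = 97
  B = 237 − 3·97 = -54
  C = -23 + 4·(-54) = -239
  T = 212 + 5·(-54) + 6·(-239) = -1492
Option 1 (Z := 158):
  Z = 158
  B = 237 − 3·158 = -237
  C = -23 + 4·(-237) = -971
  T = 212 + 5·(-237) + 6·(-971) = -6799
ΔC = -971 − (-239) = -732; ΔT = -6799 − (-1492) = -5307
Score = 1·(-732) + (-2)·(-5307) = 9882

9882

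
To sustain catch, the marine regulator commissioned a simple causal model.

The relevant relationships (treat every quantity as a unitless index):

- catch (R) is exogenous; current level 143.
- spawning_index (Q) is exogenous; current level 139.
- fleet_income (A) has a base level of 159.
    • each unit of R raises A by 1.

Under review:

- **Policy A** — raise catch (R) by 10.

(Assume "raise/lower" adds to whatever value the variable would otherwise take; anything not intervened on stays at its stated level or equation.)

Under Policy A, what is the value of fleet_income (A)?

312

Policy A (R + 10):
  R = 143 + 10 = 153
  A = 159 + 153 = 312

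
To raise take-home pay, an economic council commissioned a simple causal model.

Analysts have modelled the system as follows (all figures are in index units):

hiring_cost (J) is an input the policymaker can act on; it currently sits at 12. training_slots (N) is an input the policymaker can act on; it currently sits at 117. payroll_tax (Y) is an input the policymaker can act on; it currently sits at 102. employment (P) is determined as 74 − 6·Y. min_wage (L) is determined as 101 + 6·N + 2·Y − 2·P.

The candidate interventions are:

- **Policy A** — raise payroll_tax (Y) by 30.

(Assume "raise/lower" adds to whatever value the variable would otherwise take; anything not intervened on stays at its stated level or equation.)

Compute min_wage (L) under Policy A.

Policy A (Y + 30):
  N = 117
  Y = 102 + 30 = 132
  P = 74 − 6·132 = -718
  L = 101 + 6·117 + 2·132 − 2·(-718) = 2503

2503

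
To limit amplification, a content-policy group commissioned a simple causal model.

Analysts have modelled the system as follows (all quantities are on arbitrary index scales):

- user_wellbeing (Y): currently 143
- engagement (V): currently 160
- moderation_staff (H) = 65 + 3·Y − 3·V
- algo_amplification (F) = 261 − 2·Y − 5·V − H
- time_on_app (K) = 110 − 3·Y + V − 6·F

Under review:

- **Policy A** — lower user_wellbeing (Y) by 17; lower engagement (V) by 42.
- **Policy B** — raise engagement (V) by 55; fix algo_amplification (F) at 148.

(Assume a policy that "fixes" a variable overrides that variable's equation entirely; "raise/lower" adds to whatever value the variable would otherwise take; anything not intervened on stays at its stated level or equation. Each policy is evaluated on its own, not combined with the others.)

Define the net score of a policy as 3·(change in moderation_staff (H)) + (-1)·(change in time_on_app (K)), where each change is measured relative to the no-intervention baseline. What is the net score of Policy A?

Baseline:
  Y = 143
  V = 160
  H = 65 + 3·143 − 3·160 = 14
  F = 261 − 2·143 − 5·160 − 14 = -839
  K = 110 − 3·143 + 160 − 6·(-839) = 4875
Policy A (Y − 17, V − 42):
  Y = 143 − 17 = 126
  V = 160 − 42 = 118
  H = 65 + 3·126 − 3·118 = 89
  F = 261 − 2·126 − 5·118 − 89 = -670
  K = 110 − 3·126 + 118 − 6·(-670) = 3870
ΔH = 89 − 14 = 75; ΔK = 3870 − 4875 = -1005
Score = 3·75 + (-1)·(-1005) = 1230

1230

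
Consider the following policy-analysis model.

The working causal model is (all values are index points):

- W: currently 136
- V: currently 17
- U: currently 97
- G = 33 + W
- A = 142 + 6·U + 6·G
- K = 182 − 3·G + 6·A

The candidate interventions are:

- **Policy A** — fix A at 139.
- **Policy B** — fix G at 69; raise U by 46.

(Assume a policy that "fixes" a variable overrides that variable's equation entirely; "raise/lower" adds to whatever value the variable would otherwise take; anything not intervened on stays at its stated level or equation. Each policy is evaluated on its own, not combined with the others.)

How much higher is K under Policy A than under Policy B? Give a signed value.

-7950

Policy A (A := 139):
  W = 136
  U = 97
  G = 33 + 136 = 169
  A = 139
  K = 182 − 3·169 + 6·139 = 509
Policy B (G := 69, U + 46):
  W = 136
  U = 97 + 46 = 143
  G = 69
  A = 142 + 6·143 + 6·69 = 1414
  K = 182 − 3·69 + 6·1414 = 8459
K: 509 − 8459 = -7950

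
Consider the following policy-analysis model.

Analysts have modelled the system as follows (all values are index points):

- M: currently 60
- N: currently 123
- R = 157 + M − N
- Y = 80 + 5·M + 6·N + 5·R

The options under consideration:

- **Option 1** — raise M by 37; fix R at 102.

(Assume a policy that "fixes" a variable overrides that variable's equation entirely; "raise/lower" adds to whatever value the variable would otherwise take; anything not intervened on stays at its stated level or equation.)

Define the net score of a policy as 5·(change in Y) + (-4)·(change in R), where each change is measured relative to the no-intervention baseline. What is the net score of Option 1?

Baseline:
  M = 60
  N = 123
  R = 157 + 60 − 123 = 94
  Y = 80 + 5·60 + 6·123 + 5·94 = 1588
Option 1 (M + 37, R := 102):
  M = 60 + 37 = 97
  N = 123
  R = 102
  Y = 80 + 5·97 + 6·123 + 5·102 = 1813
ΔY = 1813 − 1588 = 225; ΔR = 102 − 94 = 8
Score = 5·225 + (-4)·8 = 1093

1093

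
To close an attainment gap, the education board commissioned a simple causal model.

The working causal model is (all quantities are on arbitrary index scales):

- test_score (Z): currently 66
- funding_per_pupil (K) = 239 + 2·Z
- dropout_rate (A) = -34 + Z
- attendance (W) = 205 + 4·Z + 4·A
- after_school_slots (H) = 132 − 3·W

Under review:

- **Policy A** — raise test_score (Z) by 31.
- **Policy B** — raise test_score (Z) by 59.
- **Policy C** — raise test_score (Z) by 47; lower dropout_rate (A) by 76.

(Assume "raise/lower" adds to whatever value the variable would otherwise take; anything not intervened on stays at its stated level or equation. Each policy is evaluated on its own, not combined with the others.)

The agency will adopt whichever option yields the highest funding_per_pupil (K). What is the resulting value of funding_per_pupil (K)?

489

Policy A (Z + 31):
  Z = 66 + 31 = 97
  K = 239 + 2·97 = 433
Policy B (Z + 59):
  Z = 66 + 59 = 125
  K = 239 + 2·125 = 489
Policy C (Z + 47, A − 76):
  Z = 66 + 47 = 113
  K = 239 + 2·113 = 465
Comparing — Policy A: K=433, Policy B: K=489, Policy C: K=465. Highest is 489 (Policy B).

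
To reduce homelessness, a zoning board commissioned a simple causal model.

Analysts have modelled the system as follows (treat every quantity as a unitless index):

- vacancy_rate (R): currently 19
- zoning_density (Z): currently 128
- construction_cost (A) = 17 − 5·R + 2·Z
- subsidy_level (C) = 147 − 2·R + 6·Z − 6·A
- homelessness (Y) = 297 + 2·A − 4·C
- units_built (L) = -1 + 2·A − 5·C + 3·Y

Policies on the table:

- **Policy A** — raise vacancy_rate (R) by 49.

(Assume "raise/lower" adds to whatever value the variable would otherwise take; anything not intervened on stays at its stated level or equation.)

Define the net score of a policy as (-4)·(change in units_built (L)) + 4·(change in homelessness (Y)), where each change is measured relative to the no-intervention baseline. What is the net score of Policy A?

77224

Baseline:
  R = 19
  Z = 128
  A = 17 − 5·19 + 2·128 = 178
  C = 147 − 2·19 + 6·128 − 6·178 = -191
  Y = 297 + 2·178 − 4·(-191) = 1417
  L = -1 + 2·178 − 5·(-191) + 3·1417 = 5561
Policy A (R + 49):
  R = 19 + 49 = 68
  Z = 128
  A = 17 − 5·68 + 2·128 = -67
  C = 147 − 2·68 + 6·128 − 6·(-67) = 1181
  Y = 297 + 2·(-67) − 4·1181 = -4561
  L = -1 + 2·(-67) − 5·1181 + 3·(-4561) = -19723
ΔL = -19723 − 5561 = -25284; ΔY = -4561 − 1417 = -5978
Score = (-4)·(-25284) + 4·(-5978) = 77224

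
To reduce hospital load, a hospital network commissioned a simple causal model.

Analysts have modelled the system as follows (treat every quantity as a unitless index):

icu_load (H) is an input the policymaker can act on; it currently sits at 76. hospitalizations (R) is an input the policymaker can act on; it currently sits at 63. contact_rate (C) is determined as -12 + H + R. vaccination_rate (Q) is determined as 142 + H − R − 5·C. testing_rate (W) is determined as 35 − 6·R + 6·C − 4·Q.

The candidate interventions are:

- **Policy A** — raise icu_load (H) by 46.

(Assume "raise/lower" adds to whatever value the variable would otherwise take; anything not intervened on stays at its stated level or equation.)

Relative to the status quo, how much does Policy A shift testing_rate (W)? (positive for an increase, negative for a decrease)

1012

Baseline:
  H = 76
  R = 63
  C = -12 + 76 + 63 = 127
  Q = 142 + 76 − 63 − 5·127 = -480
  W = 35 − 6·63 + 6·127 − 4·(-480) = 2339
Policy A (H + 46):
  H = 76 + 46 = 122
  R = 63
  C = -12 + 122 + 63 = 173
  Q = 142 + 122 − 63 − 5·173 = -664
  W = 35 − 6·63 + 6·173 − 4·(-664) = 3351
Change in W: 3351 − 2339 = 1012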